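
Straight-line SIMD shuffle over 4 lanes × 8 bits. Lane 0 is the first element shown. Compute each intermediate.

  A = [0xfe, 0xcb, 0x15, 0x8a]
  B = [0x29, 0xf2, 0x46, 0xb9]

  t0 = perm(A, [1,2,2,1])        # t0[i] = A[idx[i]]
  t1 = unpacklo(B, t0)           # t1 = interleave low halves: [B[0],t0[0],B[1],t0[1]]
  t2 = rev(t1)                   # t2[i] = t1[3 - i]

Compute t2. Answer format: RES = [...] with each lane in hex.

→ t0 |cb|15|15|cb|
→ t1 |29|cb|f2|15|
→ t2 |15|f2|cb|29|

RES = [ 0x15  0xf2  0xcb  0x29 ]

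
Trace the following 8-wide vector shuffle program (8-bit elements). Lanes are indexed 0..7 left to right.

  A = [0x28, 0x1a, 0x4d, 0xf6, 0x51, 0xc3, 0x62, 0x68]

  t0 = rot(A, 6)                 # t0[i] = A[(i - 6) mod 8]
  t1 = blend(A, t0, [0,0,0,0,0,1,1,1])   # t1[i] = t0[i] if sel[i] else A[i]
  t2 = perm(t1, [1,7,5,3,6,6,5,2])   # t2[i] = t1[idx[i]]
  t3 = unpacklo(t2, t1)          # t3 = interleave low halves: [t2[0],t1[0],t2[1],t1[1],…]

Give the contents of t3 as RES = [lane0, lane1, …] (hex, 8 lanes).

t0 = [0x4d, 0xf6, 0x51, 0xc3, 0x62, 0x68, 0x28, 0x1a]
t1 = [0x28, 0x1a, 0x4d, 0xf6, 0x51, 0x68, 0x28, 0x1a]
t2 = [0x1a, 0x1a, 0x68, 0xf6, 0x28, 0x28, 0x68, 0x4d]
t3 = [0x1a, 0x28, 0x1a, 0x1a, 0x68, 0x4d, 0xf6, 0xf6]

RES = [ 0x1a  0x28  0x1a  0x1a  0x68  0x4d  0xf6  0xf6 ]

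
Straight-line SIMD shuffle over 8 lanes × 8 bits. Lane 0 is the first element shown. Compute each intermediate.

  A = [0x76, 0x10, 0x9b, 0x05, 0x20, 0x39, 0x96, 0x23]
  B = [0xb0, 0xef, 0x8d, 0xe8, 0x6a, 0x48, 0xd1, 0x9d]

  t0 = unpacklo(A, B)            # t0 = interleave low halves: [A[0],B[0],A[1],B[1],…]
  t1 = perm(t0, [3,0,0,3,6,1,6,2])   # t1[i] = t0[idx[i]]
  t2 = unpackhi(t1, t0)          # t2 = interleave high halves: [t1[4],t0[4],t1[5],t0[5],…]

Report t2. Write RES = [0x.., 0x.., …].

t0 = [0x76, 0xb0, 0x10, 0xef, 0x9b, 0x8d, 0x05, 0xe8]
t1 = [0xef, 0x76, 0x76, 0xef, 0x05, 0xb0, 0x05, 0x10]
t2 = [0x05, 0x9b, 0xb0, 0x8d, 0x05, 0x05, 0x10, 0xe8]

RES = [ 0x05  0x9b  0xb0  0x8d  0x05  0x05  0x10  0xe8 ]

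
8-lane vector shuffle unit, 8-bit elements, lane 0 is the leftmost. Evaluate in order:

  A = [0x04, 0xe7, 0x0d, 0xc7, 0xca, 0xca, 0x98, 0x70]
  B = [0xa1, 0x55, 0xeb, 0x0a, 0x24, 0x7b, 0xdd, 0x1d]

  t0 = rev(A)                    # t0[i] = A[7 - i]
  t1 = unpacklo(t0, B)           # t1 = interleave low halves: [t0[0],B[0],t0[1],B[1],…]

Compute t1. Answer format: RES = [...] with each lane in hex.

→ t0 |70|98|ca|ca|c7|0d|e7|04|
→ t1 |70|a1|98|55|ca|eb|ca|0a|

RES = [0x70, 0xa1, 0x98, 0x55, 0xca, 0xeb, 0xca, 0x0a]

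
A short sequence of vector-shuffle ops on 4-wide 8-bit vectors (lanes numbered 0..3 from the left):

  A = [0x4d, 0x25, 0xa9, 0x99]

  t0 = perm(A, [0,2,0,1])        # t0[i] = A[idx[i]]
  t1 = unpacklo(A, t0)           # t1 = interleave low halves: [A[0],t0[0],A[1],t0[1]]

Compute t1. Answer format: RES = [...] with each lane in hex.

t0 = [0x4d, 0xa9, 0x4d, 0x25]
t1 = [0x4d, 0x4d, 0x25, 0xa9]

RES = [0x4d, 0x4d, 0x25, 0xa9]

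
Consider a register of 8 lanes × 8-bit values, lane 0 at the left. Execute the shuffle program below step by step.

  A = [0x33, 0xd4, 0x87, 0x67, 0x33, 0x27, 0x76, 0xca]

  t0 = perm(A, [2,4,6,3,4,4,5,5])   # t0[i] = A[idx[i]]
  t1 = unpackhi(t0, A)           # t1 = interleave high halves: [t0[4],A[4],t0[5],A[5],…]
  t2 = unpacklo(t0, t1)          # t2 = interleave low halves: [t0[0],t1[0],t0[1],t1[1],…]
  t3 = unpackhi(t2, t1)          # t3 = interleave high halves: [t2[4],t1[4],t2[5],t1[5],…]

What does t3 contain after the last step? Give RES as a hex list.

t0 = [0x87, 0x33, 0x76, 0x67, 0x33, 0x33, 0x27, 0x27]
t1 = [0x33, 0x33, 0x33, 0x27, 0x27, 0x76, 0x27, 0xca]
t2 = [0x87, 0x33, 0x33, 0x33, 0x76, 0x33, 0x67, 0x27]
t3 = [0x76, 0x27, 0x33, 0x76, 0x67, 0x27, 0x27, 0xca]

RES = [0x76, 0x27, 0x33, 0x76, 0x67, 0x27, 0x27, 0xca]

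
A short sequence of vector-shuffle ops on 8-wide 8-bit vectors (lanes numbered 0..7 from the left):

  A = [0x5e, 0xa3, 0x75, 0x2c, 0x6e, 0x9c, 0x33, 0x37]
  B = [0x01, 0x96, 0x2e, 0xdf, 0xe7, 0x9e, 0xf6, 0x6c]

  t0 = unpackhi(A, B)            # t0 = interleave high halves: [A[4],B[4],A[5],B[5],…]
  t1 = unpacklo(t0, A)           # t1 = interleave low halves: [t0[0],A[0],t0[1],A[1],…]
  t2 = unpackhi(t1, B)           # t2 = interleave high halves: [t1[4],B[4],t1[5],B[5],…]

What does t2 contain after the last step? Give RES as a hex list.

→ t0 |6e|e7|9c|9e|33|f6|37|6c|
→ t1 |6e|5e|e7|a3|9c|75|9e|2c|
→ t2 |9c|e7|75|9e|9e|f6|2c|6c|

RES = [0x9c, 0xe7, 0x75, 0x9e, 0x9e, 0xf6, 0x2c, 0x6c]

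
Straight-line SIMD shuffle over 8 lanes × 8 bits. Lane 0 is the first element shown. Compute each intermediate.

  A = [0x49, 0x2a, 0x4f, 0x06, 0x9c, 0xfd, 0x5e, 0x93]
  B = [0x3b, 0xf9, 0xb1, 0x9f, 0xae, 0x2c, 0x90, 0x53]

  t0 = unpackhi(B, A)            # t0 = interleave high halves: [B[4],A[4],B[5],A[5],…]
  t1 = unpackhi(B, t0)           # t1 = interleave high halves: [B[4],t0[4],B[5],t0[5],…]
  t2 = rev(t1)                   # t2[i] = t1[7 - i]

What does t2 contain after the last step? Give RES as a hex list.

RES = [0x93, 0x53, 0x53, 0x90, 0x5e, 0x2c, 0x90, 0xae]

  t0: ae 9c 2c fd 90 5e 53 93
  t1: ae 90 2c 5e 90 53 53 93
  t2: 93 53 53 90 5e 2c 90 ae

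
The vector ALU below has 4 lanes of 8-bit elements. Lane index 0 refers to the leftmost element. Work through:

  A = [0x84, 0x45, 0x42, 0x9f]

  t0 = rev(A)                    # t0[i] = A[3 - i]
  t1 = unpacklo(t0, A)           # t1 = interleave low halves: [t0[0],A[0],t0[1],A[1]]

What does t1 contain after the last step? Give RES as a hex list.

RES = [ 0x9f  0x84  0x42  0x45 ]

  t0: 9f 42 45 84
  t1: 9f 84 42 45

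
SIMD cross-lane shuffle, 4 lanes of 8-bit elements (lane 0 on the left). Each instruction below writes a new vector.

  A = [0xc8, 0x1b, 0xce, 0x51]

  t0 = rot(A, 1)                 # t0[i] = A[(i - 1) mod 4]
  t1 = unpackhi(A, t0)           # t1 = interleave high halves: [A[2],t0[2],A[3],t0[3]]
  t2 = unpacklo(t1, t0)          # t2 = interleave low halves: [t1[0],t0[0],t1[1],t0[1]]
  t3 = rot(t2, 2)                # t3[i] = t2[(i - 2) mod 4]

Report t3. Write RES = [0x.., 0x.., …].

RES = [ 0x1b  0xc8  0xce  0x51 ]

t0 = [0x51, 0xc8, 0x1b, 0xce]
t1 = [0xce, 0x1b, 0x51, 0xce]
t2 = [0xce, 0x51, 0x1b, 0xc8]
t3 = [0x1b, 0xc8, 0xce, 0x51]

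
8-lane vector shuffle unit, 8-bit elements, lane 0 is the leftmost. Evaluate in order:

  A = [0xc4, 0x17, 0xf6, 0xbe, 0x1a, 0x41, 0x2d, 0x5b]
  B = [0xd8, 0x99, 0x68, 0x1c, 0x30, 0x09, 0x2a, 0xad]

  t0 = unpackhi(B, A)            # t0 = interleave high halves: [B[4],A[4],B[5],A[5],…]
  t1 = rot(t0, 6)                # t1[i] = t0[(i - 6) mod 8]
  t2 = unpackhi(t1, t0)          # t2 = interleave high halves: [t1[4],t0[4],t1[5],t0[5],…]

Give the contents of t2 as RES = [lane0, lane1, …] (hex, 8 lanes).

t0 = [0x30, 0x1a, 0x09, 0x41, 0x2a, 0x2d, 0xad, 0x5b]
t1 = [0x09, 0x41, 0x2a, 0x2d, 0xad, 0x5b, 0x30, 0x1a]
t2 = [0xad, 0x2a, 0x5b, 0x2d, 0x30, 0xad, 0x1a, 0x5b]

RES = [0xad, 0x2a, 0x5b, 0x2d, 0x30, 0xad, 0x1a, 0x5b]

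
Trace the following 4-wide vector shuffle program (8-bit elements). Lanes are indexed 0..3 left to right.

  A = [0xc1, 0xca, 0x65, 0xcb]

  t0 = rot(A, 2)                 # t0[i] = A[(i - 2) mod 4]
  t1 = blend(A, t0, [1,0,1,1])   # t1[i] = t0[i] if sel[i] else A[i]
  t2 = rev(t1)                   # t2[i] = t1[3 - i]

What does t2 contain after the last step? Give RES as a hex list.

RES = [0xca, 0xc1, 0xca, 0x65]

t0 = [0x65, 0xcb, 0xc1, 0xca]
t1 = [0x65, 0xca, 0xc1, 0xca]
t2 = [0xca, 0xc1, 0xca, 0x65]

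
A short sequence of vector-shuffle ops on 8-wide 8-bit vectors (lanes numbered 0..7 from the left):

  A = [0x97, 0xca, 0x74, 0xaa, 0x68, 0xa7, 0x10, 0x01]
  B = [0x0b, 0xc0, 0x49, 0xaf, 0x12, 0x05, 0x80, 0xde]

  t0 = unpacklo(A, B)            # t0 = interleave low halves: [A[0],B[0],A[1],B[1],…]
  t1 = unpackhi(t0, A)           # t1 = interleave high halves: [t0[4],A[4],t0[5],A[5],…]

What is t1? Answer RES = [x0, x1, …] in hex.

RES = [ 0x74  0x68  0x49  0xa7  0xaa  0x10  0xaf  0x01 ]

t0 = [0x97, 0x0b, 0xca, 0xc0, 0x74, 0x49, 0xaa, 0xaf]
t1 = [0x74, 0x68, 0x49, 0xa7, 0xaa, 0x10, 0xaf, 0x01]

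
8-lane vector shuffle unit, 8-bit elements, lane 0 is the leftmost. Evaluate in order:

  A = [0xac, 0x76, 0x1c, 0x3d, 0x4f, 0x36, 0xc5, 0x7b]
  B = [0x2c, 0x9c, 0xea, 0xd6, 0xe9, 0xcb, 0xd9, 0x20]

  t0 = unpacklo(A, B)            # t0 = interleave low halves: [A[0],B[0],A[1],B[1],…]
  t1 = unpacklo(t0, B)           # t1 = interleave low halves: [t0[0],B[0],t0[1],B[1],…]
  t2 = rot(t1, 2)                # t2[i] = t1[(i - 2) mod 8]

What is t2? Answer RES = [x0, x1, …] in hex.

RES = [0x9c, 0xd6, 0xac, 0x2c, 0x2c, 0x9c, 0x76, 0xea]

  t0: ac 2c 76 9c 1c ea 3d d6
  t1: ac 2c 2c 9c 76 ea 9c d6
  t2: 9c d6 ac 2c 2c 9c 76 ea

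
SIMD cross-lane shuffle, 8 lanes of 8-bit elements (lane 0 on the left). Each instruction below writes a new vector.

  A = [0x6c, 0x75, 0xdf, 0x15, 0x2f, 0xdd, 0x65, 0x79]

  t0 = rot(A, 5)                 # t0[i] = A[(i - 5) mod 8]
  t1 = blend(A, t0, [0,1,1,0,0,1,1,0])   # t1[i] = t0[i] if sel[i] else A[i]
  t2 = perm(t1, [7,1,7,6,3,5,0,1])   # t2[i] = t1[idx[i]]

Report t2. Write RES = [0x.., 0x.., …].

RES = [0x79, 0x2f, 0x79, 0x75, 0x15, 0x6c, 0x6c, 0x2f]

  t0: 15 2f dd 65 79 6c 75 df
  t1: 6c 2f dd 15 2f 6c 75 79
  t2: 79 2f 79 75 15 6c 6c 2f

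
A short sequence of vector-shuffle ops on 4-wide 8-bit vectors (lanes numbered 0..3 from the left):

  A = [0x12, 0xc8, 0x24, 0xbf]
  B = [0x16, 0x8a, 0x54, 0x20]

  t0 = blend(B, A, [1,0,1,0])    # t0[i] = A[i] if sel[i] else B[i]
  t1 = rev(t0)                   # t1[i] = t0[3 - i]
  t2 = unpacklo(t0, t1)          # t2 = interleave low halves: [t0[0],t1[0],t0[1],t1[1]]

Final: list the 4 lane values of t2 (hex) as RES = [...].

  t0: 12 8a 24 20
  t1: 20 24 8a 12
  t2: 12 20 8a 24

RES = [0x12, 0x20, 0x8a, 0x24]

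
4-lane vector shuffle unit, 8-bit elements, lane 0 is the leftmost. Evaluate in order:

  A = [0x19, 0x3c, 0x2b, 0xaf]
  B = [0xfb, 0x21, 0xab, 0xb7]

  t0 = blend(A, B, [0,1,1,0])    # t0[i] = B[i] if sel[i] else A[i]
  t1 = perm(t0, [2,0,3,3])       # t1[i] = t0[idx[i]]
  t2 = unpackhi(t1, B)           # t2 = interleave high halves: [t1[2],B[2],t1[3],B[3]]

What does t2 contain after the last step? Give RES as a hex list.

  t0: 19 21 ab af
  t1: ab 19 af af
  t2: af ab af b7

RES = [ 0xaf  0xab  0xaf  0xb7 ]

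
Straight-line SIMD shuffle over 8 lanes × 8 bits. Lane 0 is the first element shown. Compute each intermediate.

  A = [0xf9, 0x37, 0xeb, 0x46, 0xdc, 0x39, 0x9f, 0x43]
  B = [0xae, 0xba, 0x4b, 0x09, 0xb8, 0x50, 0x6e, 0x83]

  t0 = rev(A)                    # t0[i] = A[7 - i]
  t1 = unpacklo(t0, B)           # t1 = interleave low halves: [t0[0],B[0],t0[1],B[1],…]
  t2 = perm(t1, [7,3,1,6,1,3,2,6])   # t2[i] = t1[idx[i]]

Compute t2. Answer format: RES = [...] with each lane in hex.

RES = [0x09, 0xba, 0xae, 0xdc, 0xae, 0xba, 0x9f, 0xdc]

t0 = [0x43, 0x9f, 0x39, 0xdc, 0x46, 0xeb, 0x37, 0xf9]
t1 = [0x43, 0xae, 0x9f, 0xba, 0x39, 0x4b, 0xdc, 0x09]
t2 = [0x09, 0xba, 0xae, 0xdc, 0xae, 0xba, 0x9f, 0xdc]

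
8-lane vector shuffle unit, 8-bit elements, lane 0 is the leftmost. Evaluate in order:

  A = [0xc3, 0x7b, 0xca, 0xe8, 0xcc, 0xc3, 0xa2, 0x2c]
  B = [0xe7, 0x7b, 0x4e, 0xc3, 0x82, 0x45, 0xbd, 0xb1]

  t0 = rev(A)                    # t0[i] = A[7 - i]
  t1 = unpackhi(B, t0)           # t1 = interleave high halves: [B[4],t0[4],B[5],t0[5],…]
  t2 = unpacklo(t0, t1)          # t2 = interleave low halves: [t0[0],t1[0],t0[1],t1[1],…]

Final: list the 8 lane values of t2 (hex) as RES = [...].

→ t0 |2c|a2|c3|cc|e8|ca|7b|c3|
→ t1 |82|e8|45|ca|bd|7b|b1|c3|
→ t2 |2c|82|a2|e8|c3|45|cc|ca|

RES = [ 0x2c  0x82  0xa2  0xe8  0xc3  0x45  0xcc  0xca ]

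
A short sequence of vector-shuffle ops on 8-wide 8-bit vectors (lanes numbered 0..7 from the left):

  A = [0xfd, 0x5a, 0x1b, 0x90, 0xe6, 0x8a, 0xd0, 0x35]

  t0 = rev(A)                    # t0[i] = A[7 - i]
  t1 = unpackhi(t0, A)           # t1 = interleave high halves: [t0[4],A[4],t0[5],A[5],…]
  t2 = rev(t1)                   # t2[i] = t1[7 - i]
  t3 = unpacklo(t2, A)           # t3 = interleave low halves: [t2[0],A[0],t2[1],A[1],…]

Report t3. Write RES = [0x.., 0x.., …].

→ t0 |35|d0|8a|e6|90|1b|5a|fd|
→ t1 |90|e6|1b|8a|5a|d0|fd|35|
→ t2 |35|fd|d0|5a|8a|1b|e6|90|
→ t3 |35|fd|fd|5a|d0|1b|5a|90|

RES = [ 0x35  0xfd  0xfd  0x5a  0xd0  0x1b  0x5a  0x90 ]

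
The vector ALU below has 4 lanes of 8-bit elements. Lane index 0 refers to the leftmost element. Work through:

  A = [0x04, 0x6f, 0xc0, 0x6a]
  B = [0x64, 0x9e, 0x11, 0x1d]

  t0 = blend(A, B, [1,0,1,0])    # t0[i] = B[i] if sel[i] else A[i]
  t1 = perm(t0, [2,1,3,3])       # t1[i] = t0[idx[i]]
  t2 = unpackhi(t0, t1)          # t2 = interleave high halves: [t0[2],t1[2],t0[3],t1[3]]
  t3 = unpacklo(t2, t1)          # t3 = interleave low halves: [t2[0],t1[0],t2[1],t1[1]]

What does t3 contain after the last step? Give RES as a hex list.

RES = [0x11, 0x11, 0x6a, 0x6f]

t0 = [0x64, 0x6f, 0x11, 0x6a]
t1 = [0x11, 0x6f, 0x6a, 0x6a]
t2 = [0x11, 0x6a, 0x6a, 0x6a]
t3 = [0x11, 0x11, 0x6a, 0x6f]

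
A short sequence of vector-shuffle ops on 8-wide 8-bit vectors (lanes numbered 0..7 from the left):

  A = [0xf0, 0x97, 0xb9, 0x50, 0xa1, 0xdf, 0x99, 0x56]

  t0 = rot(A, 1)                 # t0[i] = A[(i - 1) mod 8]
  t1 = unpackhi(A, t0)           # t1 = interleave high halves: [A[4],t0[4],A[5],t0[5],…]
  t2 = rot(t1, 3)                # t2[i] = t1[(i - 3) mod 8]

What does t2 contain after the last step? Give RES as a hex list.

RES = [ 0xdf  0x56  0x99  0xa1  0x50  0xdf  0xa1  0x99 ]

  t0: 56 f0 97 b9 50 a1 df 99
  t1: a1 50 df a1 99 df 56 99
  t2: df 56 99 a1 50 df a1 99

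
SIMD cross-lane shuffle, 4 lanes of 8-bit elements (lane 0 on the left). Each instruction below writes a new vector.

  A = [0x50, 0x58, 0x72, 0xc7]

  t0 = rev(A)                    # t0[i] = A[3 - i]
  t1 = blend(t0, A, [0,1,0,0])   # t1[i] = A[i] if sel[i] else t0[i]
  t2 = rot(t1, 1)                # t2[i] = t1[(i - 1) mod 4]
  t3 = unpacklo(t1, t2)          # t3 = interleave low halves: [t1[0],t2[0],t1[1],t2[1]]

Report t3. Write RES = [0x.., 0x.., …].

RES = [0xc7, 0x50, 0x58, 0xc7]

  t0: c7 72 58 50
  t1: c7 58 58 50
  t2: 50 c7 58 58
  t3: c7 50 58 c7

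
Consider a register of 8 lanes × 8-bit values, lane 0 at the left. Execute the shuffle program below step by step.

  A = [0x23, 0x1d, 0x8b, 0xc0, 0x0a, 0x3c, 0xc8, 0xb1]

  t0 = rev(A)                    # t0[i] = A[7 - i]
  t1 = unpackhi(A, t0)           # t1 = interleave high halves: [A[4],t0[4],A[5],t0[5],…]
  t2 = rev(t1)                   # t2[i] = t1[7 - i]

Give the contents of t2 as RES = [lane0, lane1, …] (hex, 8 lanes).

→ t0 |b1|c8|3c|0a|c0|8b|1d|23|
→ t1 |0a|c0|3c|8b|c8|1d|b1|23|
→ t2 |23|b1|1d|c8|8b|3c|c0|0a|

RES = [ 0x23  0xb1  0x1d  0xc8  0x8b  0x3c  0xc0  0x0a ]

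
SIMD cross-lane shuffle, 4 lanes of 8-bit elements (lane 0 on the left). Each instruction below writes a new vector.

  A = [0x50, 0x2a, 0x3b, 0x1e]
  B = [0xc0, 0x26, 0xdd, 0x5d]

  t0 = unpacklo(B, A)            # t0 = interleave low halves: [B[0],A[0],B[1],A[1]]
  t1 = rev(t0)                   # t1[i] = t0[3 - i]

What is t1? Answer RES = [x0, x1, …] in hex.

RES = [ 0x2a  0x26  0x50  0xc0 ]

  t0: c0 50 26 2a
  t1: 2a 26 50 c0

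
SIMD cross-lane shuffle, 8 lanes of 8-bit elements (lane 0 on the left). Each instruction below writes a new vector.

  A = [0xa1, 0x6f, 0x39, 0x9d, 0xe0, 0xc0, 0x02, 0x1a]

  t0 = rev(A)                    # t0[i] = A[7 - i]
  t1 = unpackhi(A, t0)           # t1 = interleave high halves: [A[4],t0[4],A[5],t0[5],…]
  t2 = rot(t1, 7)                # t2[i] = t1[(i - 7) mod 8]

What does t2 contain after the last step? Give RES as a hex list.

RES = [ 0x9d  0xc0  0x39  0x02  0x6f  0x1a  0xa1  0xe0 ]

→ t0 |1a|02|c0|e0|9d|39|6f|a1|
→ t1 |e0|9d|c0|39|02|6f|1a|a1|
→ t2 |9d|c0|39|02|6f|1a|a1|e0|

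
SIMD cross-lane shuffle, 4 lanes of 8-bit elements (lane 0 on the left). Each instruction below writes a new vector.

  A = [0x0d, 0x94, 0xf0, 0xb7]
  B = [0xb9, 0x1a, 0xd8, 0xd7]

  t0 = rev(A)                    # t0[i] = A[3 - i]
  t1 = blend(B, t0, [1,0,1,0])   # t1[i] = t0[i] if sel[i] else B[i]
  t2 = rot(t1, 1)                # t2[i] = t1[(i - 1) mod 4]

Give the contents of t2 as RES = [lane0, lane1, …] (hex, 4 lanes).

t0 = [0xb7, 0xf0, 0x94, 0x0d]
t1 = [0xb7, 0x1a, 0x94, 0xd7]
t2 = [0xd7, 0xb7, 0x1a, 0x94]

RES = [ 0xd7  0xb7  0x1a  0x94 ]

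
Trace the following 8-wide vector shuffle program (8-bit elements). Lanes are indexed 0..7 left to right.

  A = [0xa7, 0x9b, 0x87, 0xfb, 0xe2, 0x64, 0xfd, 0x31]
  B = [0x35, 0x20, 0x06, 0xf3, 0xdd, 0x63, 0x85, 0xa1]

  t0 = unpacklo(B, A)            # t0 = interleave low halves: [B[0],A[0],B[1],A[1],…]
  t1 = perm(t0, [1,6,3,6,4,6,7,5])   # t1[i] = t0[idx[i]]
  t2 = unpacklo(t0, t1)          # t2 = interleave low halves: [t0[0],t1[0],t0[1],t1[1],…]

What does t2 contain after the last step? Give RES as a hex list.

RES = [ 0x35  0xa7  0xa7  0xf3  0x20  0x9b  0x9b  0xf3 ]

t0 = [0x35, 0xa7, 0x20, 0x9b, 0x06, 0x87, 0xf3, 0xfb]
t1 = [0xa7, 0xf3, 0x9b, 0xf3, 0x06, 0xf3, 0xfb, 0x87]
t2 = [0x35, 0xa7, 0xa7, 0xf3, 0x20, 0x9b, 0x9b, 0xf3]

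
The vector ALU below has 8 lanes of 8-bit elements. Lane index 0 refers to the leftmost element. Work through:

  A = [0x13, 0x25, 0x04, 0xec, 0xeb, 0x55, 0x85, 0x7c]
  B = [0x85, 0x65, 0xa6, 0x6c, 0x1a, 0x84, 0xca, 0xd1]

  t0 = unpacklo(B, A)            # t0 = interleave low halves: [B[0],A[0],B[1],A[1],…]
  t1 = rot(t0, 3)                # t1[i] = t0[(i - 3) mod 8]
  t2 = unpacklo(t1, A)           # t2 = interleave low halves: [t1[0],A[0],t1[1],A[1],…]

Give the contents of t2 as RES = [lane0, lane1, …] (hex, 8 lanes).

RES = [0x04, 0x13, 0x6c, 0x25, 0xec, 0x04, 0x85, 0xec]

  t0: 85 13 65 25 a6 04 6c ec
  t1: 04 6c ec 85 13 65 25 a6
  t2: 04 13 6c 25 ec 04 85 ec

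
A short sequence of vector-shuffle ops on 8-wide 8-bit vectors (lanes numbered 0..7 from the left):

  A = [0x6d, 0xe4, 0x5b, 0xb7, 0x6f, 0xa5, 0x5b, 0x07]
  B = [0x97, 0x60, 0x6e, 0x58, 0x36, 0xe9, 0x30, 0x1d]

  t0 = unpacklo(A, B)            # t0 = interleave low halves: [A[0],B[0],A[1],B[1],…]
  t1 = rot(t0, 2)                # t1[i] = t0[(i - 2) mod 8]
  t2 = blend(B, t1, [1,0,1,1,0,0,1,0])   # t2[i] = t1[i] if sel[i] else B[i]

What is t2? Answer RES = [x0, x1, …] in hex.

  t0: 6d 97 e4 60 5b 6e b7 58
  t1: b7 58 6d 97 e4 60 5b 6e
  t2: b7 60 6d 97 36 e9 5b 1d

RES = [ 0xb7  0x60  0x6d  0x97  0x36  0xe9  0x5b  0x1d ]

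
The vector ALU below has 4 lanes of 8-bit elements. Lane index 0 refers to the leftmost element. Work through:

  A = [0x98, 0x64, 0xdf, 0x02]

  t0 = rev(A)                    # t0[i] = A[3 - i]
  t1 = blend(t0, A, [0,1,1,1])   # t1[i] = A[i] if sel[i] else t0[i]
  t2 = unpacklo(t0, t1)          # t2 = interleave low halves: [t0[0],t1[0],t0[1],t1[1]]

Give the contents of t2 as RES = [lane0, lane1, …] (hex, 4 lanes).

RES = [ 0x02  0x02  0xdf  0x64 ]

t0 = [0x02, 0xdf, 0x64, 0x98]
t1 = [0x02, 0x64, 0xdf, 0x02]
t2 = [0x02, 0x02, 0xdf, 0x64]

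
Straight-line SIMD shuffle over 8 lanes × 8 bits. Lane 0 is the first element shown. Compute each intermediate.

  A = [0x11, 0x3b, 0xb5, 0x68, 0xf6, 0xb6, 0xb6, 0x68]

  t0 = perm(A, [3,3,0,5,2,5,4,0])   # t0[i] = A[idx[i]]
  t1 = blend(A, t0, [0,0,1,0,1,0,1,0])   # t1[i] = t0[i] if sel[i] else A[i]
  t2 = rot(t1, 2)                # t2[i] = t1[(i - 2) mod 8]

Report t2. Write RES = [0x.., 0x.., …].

t0 = [0x68, 0x68, 0x11, 0xb6, 0xb5, 0xb6, 0xf6, 0x11]
t1 = [0x11, 0x3b, 0x11, 0x68, 0xb5, 0xb6, 0xf6, 0x68]
t2 = [0xf6, 0x68, 0x11, 0x3b, 0x11, 0x68, 0xb5, 0xb6]

RES = [ 0xf6  0x68  0x11  0x3b  0x11  0x68  0xb5  0xb6 ]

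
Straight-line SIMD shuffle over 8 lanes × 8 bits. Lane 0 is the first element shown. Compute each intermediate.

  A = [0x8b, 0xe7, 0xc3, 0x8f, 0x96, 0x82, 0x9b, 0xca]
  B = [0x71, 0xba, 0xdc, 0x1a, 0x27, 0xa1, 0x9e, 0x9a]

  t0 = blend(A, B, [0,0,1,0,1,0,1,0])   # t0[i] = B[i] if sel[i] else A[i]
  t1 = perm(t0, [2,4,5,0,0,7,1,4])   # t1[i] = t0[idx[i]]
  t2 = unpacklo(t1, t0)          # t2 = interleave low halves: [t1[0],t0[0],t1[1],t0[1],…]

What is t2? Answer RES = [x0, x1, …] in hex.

RES = [ 0xdc  0x8b  0x27  0xe7  0x82  0xdc  0x8b  0x8f ]

t0 = [0x8b, 0xe7, 0xdc, 0x8f, 0x27, 0x82, 0x9e, 0xca]
t1 = [0xdc, 0x27, 0x82, 0x8b, 0x8b, 0xca, 0xe7, 0x27]
t2 = [0xdc, 0x8b, 0x27, 0xe7, 0x82, 0xdc, 0x8b, 0x8f]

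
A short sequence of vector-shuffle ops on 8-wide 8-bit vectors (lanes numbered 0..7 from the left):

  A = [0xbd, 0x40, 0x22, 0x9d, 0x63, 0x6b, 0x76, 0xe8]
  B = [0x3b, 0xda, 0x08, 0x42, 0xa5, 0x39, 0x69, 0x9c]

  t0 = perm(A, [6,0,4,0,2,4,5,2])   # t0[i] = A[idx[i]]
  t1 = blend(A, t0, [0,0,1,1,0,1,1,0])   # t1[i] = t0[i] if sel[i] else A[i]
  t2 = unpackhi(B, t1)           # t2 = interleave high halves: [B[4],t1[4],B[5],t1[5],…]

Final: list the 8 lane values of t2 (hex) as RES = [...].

RES = [0xa5, 0x63, 0x39, 0x63, 0x69, 0x6b, 0x9c, 0xe8]

t0 = [0x76, 0xbd, 0x63, 0xbd, 0x22, 0x63, 0x6b, 0x22]
t1 = [0xbd, 0x40, 0x63, 0xbd, 0x63, 0x63, 0x6b, 0xe8]
t2 = [0xa5, 0x63, 0x39, 0x63, 0x69, 0x6b, 0x9c, 0xe8]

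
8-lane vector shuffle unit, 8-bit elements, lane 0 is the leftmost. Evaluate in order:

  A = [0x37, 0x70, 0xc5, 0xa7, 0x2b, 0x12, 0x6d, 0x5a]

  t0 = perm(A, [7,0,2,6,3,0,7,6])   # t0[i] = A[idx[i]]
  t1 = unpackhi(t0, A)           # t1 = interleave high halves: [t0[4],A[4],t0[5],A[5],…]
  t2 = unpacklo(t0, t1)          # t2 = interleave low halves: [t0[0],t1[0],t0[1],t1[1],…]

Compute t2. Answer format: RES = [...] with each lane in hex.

RES = [0x5a, 0xa7, 0x37, 0x2b, 0xc5, 0x37, 0x6d, 0x12]

t0 = [0x5a, 0x37, 0xc5, 0x6d, 0xa7, 0x37, 0x5a, 0x6d]
t1 = [0xa7, 0x2b, 0x37, 0x12, 0x5a, 0x6d, 0x6d, 0x5a]
t2 = [0x5a, 0xa7, 0x37, 0x2b, 0xc5, 0x37, 0x6d, 0x12]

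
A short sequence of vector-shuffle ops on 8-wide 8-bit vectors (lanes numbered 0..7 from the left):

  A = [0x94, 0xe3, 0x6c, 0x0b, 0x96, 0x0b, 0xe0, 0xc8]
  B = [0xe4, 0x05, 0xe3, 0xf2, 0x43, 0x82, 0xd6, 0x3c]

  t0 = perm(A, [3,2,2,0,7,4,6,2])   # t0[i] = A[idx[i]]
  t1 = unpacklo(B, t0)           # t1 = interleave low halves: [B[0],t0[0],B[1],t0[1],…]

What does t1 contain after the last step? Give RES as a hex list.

→ t0 |0b|6c|6c|94|c8|96|e0|6c|
→ t1 |e4|0b|05|6c|e3|6c|f2|94|

RES = [ 0xe4  0x0b  0x05  0x6c  0xe3  0x6c  0xf2  0x94 ]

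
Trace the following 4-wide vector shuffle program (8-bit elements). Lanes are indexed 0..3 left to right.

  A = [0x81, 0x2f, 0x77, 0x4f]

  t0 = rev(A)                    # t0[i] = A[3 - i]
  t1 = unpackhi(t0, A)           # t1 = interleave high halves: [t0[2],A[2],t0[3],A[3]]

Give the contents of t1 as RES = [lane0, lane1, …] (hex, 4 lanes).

t0 = [0x4f, 0x77, 0x2f, 0x81]
t1 = [0x2f, 0x77, 0x81, 0x4f]

RES = [0x2f, 0x77, 0x81, 0x4f]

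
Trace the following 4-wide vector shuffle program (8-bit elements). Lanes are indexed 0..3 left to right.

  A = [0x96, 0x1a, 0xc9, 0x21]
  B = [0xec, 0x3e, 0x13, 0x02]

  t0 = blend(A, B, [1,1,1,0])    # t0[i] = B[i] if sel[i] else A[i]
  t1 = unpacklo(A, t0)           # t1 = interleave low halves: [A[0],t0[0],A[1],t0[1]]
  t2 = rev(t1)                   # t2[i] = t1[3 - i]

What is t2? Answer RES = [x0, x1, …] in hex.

RES = [0x3e, 0x1a, 0xec, 0x96]

  t0: ec 3e 13 21
  t1: 96 ec 1a 3e
  t2: 3e 1a ec 96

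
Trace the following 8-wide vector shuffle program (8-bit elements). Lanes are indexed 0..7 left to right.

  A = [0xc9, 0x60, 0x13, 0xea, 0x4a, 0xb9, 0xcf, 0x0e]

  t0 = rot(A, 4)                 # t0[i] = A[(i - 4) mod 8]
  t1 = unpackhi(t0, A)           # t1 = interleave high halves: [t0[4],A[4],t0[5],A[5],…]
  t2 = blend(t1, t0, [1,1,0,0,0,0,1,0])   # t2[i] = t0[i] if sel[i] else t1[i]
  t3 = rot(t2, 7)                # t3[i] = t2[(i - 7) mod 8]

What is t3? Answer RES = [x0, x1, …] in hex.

RES = [0xb9, 0x60, 0xb9, 0x13, 0xcf, 0x13, 0x0e, 0x4a]

→ t0 |4a|b9|cf|0e|c9|60|13|ea|
→ t1 |c9|4a|60|b9|13|cf|ea|0e|
→ t2 |4a|b9|60|b9|13|cf|13|0e|
→ t3 |b9|60|b9|13|cf|13|0e|4a|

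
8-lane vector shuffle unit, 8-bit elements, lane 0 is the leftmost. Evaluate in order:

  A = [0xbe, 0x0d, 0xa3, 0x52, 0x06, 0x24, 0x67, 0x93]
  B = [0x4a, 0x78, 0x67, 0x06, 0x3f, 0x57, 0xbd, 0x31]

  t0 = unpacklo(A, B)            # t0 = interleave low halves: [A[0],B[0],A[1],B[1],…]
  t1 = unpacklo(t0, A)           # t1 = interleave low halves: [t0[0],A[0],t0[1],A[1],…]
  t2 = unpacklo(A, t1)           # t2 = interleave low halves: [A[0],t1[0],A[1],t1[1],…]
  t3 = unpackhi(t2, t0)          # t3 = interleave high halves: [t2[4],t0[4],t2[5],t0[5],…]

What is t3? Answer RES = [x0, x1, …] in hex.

  t0: be 4a 0d 78 a3 67 52 06
  t1: be be 4a 0d 0d a3 78 52
  t2: be be 0d be a3 4a 52 0d
  t3: a3 a3 4a 67 52 52 0d 06

RES = [0xa3, 0xa3, 0x4a, 0x67, 0x52, 0x52, 0x0d, 0x06]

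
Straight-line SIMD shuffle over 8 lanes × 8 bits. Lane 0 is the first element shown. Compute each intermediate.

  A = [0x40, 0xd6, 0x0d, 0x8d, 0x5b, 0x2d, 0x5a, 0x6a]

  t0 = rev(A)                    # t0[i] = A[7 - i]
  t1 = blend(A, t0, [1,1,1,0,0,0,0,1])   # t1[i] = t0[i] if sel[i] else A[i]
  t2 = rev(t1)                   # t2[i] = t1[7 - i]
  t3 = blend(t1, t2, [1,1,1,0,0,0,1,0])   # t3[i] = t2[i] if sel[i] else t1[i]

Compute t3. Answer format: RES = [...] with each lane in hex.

RES = [0x40, 0x5a, 0x2d, 0x8d, 0x5b, 0x2d, 0x5a, 0x40]

t0 = [0x6a, 0x5a, 0x2d, 0x5b, 0x8d, 0x0d, 0xd6, 0x40]
t1 = [0x6a, 0x5a, 0x2d, 0x8d, 0x5b, 0x2d, 0x5a, 0x40]
t2 = [0x40, 0x5a, 0x2d, 0x5b, 0x8d, 0x2d, 0x5a, 0x6a]
t3 = [0x40, 0x5a, 0x2d, 0x8d, 0x5b, 0x2d, 0x5a, 0x40]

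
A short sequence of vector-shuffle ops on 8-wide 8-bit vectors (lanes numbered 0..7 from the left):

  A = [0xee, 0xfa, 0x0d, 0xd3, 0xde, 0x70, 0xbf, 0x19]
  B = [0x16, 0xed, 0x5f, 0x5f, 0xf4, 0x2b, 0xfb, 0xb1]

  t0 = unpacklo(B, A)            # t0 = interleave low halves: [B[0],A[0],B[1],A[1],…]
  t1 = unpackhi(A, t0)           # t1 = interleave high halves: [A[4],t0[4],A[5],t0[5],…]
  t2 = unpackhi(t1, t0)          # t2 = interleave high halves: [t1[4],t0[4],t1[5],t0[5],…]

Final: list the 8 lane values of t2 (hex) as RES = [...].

RES = [0xbf, 0x5f, 0x5f, 0x0d, 0x19, 0x5f, 0xd3, 0xd3]

  t0: 16 ee ed fa 5f 0d 5f d3
  t1: de 5f 70 0d bf 5f 19 d3
  t2: bf 5f 5f 0d 19 5f d3 d3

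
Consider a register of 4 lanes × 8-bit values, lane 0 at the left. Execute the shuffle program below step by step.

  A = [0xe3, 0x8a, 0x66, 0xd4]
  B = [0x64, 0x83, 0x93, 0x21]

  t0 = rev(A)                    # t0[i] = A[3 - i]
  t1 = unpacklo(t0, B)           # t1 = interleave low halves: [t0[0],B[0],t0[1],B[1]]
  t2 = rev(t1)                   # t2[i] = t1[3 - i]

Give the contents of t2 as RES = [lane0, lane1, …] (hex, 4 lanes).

RES = [ 0x83  0x66  0x64  0xd4 ]

t0 = [0xd4, 0x66, 0x8a, 0xe3]
t1 = [0xd4, 0x64, 0x66, 0x83]
t2 = [0x83, 0x66, 0x64, 0xd4]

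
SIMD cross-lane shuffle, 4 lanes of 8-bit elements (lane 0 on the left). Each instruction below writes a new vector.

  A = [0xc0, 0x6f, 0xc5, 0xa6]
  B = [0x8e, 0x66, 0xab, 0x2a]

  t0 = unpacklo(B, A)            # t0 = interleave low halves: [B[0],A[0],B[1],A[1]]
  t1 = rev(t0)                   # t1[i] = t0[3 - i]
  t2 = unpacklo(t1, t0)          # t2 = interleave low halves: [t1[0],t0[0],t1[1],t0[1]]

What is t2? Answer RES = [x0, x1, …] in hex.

RES = [ 0x6f  0x8e  0x66  0xc0 ]

  t0: 8e c0 66 6f
  t1: 6f 66 c0 8e
  t2: 6f 8e 66 c0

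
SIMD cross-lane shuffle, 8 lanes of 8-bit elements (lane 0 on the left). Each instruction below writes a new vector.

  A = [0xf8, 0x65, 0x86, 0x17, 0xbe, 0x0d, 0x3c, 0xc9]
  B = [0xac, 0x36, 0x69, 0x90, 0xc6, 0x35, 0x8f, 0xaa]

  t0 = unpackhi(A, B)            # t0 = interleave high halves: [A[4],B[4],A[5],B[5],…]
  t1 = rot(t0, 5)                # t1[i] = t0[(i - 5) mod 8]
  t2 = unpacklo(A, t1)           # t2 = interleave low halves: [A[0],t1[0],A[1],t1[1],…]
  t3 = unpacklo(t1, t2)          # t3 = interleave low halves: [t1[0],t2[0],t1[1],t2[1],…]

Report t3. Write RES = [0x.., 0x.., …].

  t0: be c6 0d 35 3c 8f c9 aa
  t1: 35 3c 8f c9 aa be c6 0d
  t2: f8 35 65 3c 86 8f 17 c9
  t3: 35 f8 3c 35 8f 65 c9 3c

RES = [ 0x35  0xf8  0x3c  0x35  0x8f  0x65  0xc9  0x3c ]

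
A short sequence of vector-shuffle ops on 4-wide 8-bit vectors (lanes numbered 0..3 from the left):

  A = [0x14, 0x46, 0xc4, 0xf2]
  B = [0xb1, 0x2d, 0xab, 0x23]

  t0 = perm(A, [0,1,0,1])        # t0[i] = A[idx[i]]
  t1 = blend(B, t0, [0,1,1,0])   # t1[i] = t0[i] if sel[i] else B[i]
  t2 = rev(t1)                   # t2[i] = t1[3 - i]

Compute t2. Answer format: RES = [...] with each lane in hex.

→ t0 |14|46|14|46|
→ t1 |b1|46|14|23|
→ t2 |23|14|46|b1|

RES = [ 0x23  0x14  0x46  0xb1 ]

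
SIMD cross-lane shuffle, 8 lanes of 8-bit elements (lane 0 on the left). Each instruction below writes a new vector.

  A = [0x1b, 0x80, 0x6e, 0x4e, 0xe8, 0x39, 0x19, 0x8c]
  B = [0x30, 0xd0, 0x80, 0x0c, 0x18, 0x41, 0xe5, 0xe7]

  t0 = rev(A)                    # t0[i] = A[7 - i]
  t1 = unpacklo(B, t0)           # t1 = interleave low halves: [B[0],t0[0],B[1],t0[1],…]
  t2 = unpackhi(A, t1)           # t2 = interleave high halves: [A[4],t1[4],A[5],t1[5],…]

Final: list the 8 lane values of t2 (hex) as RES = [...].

  t0: 8c 19 39 e8 4e 6e 80 1b
  t1: 30 8c d0 19 80 39 0c e8
  t2: e8 80 39 39 19 0c 8c e8

RES = [ 0xe8  0x80  0x39  0x39  0x19  0x0c  0x8c  0xe8 ]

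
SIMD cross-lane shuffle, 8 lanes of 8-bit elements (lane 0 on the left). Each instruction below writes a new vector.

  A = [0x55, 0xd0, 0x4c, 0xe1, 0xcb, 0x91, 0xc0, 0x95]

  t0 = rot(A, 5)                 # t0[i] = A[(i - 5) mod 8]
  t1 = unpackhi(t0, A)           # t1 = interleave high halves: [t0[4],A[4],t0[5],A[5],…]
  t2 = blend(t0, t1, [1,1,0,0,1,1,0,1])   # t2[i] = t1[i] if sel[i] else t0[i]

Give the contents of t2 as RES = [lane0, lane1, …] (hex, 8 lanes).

  t0: e1 cb 91 c0 95 55 d0 4c
  t1: 95 cb 55 91 d0 c0 4c 95
  t2: 95 cb 91 c0 d0 c0 d0 95

RES = [ 0x95  0xcb  0x91  0xc0  0xd0  0xc0  0xd0  0x95 ]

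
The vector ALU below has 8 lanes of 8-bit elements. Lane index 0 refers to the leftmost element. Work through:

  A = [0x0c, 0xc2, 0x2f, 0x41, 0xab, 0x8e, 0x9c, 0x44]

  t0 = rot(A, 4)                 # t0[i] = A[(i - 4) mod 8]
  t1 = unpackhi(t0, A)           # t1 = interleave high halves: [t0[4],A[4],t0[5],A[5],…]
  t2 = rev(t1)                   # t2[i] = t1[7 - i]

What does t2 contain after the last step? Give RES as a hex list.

RES = [0x44, 0x41, 0x9c, 0x2f, 0x8e, 0xc2, 0xab, 0x0c]

→ t0 |ab|8e|9c|44|0c|c2|2f|41|
→ t1 |0c|ab|c2|8e|2f|9c|41|44|
→ t2 |44|41|9c|2f|8e|c2|ab|0c|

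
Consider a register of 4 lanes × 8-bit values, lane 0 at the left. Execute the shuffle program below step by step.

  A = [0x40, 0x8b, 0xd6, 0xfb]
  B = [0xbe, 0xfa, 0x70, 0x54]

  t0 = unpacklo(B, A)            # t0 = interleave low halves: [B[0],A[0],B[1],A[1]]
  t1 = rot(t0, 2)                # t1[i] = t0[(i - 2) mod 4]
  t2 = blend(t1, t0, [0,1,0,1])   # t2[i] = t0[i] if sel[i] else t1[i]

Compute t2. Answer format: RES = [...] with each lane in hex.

t0 = [0xbe, 0x40, 0xfa, 0x8b]
t1 = [0xfa, 0x8b, 0xbe, 0x40]
t2 = [0xfa, 0x40, 0xbe, 0x8b]

RES = [ 0xfa  0x40  0xbe  0x8b ]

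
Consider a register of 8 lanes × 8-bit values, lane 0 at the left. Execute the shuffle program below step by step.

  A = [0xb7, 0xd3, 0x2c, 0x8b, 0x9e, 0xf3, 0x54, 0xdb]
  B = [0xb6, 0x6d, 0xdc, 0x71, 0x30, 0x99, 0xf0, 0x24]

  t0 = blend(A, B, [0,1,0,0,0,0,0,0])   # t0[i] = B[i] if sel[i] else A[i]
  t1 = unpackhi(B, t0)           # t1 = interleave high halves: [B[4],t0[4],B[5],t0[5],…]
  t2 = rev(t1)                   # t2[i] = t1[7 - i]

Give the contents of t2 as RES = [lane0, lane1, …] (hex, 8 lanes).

RES = [ 0xdb  0x24  0x54  0xf0  0xf3  0x99  0x9e  0x30 ]

  t0: b7 6d 2c 8b 9e f3 54 db
  t1: 30 9e 99 f3 f0 54 24 db
  t2: db 24 54 f0 f3 99 9e 30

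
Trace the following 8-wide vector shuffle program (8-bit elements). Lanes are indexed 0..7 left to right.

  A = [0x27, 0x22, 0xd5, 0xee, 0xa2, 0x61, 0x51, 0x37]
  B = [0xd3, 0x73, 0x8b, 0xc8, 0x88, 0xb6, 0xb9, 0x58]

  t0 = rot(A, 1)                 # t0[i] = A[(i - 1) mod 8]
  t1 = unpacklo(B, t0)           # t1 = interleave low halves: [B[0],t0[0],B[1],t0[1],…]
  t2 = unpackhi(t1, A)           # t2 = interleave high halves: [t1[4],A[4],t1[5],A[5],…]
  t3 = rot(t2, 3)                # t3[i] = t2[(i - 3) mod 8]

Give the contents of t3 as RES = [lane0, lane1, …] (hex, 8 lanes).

  t0: 37 27 22 d5 ee a2 61 51
  t1: d3 37 73 27 8b 22 c8 d5
  t2: 8b a2 22 61 c8 51 d5 37
  t3: 51 d5 37 8b a2 22 61 c8

RES = [ 0x51  0xd5  0x37  0x8b  0xa2  0x22  0x61  0xc8 ]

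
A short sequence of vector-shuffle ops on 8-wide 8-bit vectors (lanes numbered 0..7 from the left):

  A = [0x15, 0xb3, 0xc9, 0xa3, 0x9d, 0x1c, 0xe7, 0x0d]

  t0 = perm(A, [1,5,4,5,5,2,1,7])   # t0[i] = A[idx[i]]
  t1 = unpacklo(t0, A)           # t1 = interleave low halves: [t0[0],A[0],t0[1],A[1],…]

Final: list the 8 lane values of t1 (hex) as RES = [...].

RES = [ 0xb3  0x15  0x1c  0xb3  0x9d  0xc9  0x1c  0xa3 ]

→ t0 |b3|1c|9d|1c|1c|c9|b3|0d|
→ t1 |b3|15|1c|b3|9d|c9|1c|a3|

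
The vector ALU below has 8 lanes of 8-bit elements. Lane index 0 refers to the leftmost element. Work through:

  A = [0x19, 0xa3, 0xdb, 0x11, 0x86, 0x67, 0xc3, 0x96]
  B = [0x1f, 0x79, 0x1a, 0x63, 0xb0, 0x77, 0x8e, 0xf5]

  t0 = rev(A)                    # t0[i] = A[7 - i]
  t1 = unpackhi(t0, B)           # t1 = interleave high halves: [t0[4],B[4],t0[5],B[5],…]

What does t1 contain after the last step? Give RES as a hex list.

RES = [0x11, 0xb0, 0xdb, 0x77, 0xa3, 0x8e, 0x19, 0xf5]

→ t0 |96|c3|67|86|11|db|a3|19|
→ t1 |11|b0|db|77|a3|8e|19|f5|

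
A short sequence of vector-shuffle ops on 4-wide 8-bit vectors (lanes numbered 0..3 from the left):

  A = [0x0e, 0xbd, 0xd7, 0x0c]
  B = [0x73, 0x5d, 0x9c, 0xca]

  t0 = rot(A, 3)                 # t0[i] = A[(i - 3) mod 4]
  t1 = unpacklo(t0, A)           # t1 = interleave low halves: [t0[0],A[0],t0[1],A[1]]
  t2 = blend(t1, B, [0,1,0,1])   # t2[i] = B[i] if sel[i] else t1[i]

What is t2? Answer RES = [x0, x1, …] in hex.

t0 = [0xbd, 0xd7, 0x0c, 0x0e]
t1 = [0xbd, 0x0e, 0xd7, 0xbd]
t2 = [0xbd, 0x5d, 0xd7, 0xca]

RES = [ 0xbd  0x5d  0xd7  0xca ]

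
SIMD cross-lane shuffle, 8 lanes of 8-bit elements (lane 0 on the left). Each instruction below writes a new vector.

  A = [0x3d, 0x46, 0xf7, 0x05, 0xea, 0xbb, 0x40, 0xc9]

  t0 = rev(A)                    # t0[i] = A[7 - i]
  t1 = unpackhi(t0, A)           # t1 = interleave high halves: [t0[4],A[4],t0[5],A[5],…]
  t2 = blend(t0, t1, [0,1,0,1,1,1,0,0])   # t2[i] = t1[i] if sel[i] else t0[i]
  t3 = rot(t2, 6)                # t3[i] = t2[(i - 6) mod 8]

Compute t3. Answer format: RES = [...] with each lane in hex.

RES = [ 0xbb  0xbb  0x46  0x40  0x46  0x3d  0xc9  0xea ]

→ t0 |c9|40|bb|ea|05|f7|46|3d|
→ t1 |05|ea|f7|bb|46|40|3d|c9|
→ t2 |c9|ea|bb|bb|46|40|46|3d|
→ t3 |bb|bb|46|40|46|3d|c9|ea|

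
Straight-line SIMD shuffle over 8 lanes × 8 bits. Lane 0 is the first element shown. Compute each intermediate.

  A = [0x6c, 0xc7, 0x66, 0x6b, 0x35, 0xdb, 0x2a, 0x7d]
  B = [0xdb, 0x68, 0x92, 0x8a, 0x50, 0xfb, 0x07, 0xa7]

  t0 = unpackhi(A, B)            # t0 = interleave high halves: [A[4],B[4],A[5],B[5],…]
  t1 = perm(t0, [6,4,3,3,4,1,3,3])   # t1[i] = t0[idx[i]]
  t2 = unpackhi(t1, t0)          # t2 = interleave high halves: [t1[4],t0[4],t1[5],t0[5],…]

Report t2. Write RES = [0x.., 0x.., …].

RES = [ 0x2a  0x2a  0x50  0x07  0xfb  0x7d  0xfb  0xa7 ]

→ t0 |35|50|db|fb|2a|07|7d|a7|
→ t1 |7d|2a|fb|fb|2a|50|fb|fb|
→ t2 |2a|2a|50|07|fb|7d|fb|a7|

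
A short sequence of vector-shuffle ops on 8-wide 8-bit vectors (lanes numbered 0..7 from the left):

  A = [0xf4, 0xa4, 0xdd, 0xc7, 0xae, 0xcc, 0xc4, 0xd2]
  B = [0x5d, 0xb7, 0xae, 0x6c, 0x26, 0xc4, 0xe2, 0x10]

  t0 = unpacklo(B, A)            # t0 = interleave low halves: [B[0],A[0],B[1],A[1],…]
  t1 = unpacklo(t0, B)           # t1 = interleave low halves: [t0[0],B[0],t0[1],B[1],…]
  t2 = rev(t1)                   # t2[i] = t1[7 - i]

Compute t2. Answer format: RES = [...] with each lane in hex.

RES = [ 0x6c  0xa4  0xae  0xb7  0xb7  0xf4  0x5d  0x5d ]

  t0: 5d f4 b7 a4 ae dd 6c c7
  t1: 5d 5d f4 b7 b7 ae a4 6c
  t2: 6c a4 ae b7 b7 f4 5d 5d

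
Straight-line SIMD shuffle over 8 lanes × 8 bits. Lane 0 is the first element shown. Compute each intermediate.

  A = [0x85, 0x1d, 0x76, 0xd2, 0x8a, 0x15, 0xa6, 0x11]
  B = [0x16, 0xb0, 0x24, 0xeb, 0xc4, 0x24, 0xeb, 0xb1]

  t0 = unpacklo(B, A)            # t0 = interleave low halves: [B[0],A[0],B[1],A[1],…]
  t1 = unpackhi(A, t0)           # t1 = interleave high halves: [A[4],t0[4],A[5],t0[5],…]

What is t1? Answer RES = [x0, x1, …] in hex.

→ t0 |16|85|b0|1d|24|76|eb|d2|
→ t1 |8a|24|15|76|a6|eb|11|d2|

RES = [0x8a, 0x24, 0x15, 0x76, 0xa6, 0xeb, 0x11, 0xd2]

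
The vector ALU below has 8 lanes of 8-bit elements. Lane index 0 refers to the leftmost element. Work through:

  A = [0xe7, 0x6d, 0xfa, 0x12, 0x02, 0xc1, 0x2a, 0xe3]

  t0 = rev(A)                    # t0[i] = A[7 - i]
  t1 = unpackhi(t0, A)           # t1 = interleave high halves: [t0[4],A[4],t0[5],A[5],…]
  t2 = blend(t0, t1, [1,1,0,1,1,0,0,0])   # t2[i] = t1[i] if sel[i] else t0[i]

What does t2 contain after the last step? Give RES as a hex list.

  t0: e3 2a c1 02 12 fa 6d e7
  t1: 12 02 fa c1 6d 2a e7 e3
  t2: 12 02 c1 c1 6d fa 6d e7

RES = [0x12, 0x02, 0xc1, 0xc1, 0x6d, 0xfa, 0x6d, 0xe7]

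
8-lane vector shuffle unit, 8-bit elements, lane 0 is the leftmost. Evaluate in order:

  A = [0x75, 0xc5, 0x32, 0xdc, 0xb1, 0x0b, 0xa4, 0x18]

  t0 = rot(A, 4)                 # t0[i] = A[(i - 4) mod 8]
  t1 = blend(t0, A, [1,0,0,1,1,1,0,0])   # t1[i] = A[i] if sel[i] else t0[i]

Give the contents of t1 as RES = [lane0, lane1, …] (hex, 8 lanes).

RES = [ 0x75  0x0b  0xa4  0xdc  0xb1  0x0b  0x32  0xdc ]

→ t0 |b1|0b|a4|18|75|c5|32|dc|
→ t1 |75|0b|a4|dc|b1|0b|32|dc|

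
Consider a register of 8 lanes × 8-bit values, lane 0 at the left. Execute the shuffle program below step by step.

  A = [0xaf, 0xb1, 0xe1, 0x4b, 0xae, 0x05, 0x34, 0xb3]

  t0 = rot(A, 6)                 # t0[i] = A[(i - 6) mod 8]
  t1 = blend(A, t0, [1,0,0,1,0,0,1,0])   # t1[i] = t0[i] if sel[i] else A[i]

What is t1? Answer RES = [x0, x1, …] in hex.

RES = [0xe1, 0xb1, 0xe1, 0x05, 0xae, 0x05, 0xaf, 0xb3]

  t0: e1 4b ae 05 34 b3 af b1
  t1: e1 b1 e1 05 ae 05 af b3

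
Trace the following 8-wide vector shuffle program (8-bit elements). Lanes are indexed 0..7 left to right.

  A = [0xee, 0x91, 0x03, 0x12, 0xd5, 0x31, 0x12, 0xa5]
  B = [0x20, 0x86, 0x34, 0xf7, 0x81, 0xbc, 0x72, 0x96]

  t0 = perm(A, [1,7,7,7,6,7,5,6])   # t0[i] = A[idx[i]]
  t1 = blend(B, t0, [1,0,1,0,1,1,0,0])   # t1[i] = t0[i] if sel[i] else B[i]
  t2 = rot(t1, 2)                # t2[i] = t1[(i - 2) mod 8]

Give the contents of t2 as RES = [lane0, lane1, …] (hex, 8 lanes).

t0 = [0x91, 0xa5, 0xa5, 0xa5, 0x12, 0xa5, 0x31, 0x12]
t1 = [0x91, 0x86, 0xa5, 0xf7, 0x12, 0xa5, 0x72, 0x96]
t2 = [0x72, 0x96, 0x91, 0x86, 0xa5, 0xf7, 0x12, 0xa5]

RES = [ 0x72  0x96  0x91  0x86  0xa5  0xf7  0x12  0xa5 ]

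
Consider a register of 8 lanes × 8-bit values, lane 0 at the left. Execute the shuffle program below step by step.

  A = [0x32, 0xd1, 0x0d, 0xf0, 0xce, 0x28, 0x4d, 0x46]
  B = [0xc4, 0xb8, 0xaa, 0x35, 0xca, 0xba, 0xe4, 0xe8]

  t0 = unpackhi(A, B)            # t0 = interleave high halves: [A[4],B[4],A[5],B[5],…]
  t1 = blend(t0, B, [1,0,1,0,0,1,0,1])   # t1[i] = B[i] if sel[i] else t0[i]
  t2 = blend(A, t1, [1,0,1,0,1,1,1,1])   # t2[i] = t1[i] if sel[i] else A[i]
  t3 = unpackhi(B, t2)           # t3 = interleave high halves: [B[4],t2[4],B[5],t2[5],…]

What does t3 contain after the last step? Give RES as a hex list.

  t0: ce ca 28 ba 4d e4 46 e8
  t1: c4 ca aa ba 4d ba 46 e8
  t2: c4 d1 aa f0 4d ba 46 e8
  t3: ca 4d ba ba e4 46 e8 e8

RES = [ 0xca  0x4d  0xba  0xba  0xe4  0x46  0xe8  0xe8 ]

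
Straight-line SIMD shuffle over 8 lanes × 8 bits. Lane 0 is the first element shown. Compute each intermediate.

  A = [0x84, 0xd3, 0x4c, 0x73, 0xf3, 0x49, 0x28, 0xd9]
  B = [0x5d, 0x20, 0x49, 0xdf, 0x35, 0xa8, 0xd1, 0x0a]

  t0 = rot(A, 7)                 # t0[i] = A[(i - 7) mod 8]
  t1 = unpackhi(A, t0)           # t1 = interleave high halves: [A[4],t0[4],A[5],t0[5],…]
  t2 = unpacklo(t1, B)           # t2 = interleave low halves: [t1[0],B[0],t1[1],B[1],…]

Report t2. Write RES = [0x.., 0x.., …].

  t0: d3 4c 73 f3 49 28 d9 84
  t1: f3 49 49 28 28 d9 d9 84
  t2: f3 5d 49 20 49 49 28 df

RES = [ 0xf3  0x5d  0x49  0x20  0x49  0x49  0x28  0xdf ]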